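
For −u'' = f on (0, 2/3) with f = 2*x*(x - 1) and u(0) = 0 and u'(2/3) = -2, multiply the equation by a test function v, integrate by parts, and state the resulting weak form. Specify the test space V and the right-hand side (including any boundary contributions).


V = {v ∈ H^1(0, 2/3) : v(0) = 0} (test functions vanish at x = 0 where u is specified); weak form: ∫_0^2/3 u'v' dx = ∫_0^2/3 (2*x*(x - 1)) v dx − 2·v(2/3) for all v ∈ V.

Multiply both sides by a test function v and integrate from 0 to 2/3:
  ∫_0^2/3 −u''(x) v(x) dx = ∫_0^2/3 f(x) v(x) dx.
Integrate the LHS by parts once:
  ∫_0^2/3 −u'' v dx = −[u'(x) v(x)]_0^2/3 + ∫_0^2/3 u'(x) v'(x) dx.
Thus ∫_0^2/3 u'(x) v'(x) dx = ∫_0^2/3 f(x) v(x) dx + [u'(x) v(x)]_0^2/3.
Choose V so that boundary terms are either known or forced to vanish.
Mixed BC: u(0) = 0 (Dirichlet) and u'(2/3) = -2 (Neumann). Define V = {v ∈ H^1(0, 2/3) : v(0) = 0}. Then [u' v]_0^2/3 = u'(2/3)·v(2/3) − u'(0)·0 = − 2·v(2/3).
Weak formulation: find u (satisfying any essential BC) such that ∫_0^2/3 u'(x) v'(x) dx = ∫_0^2/3 f v dx − 2·v(2/3) for all v ∈ V (Dirichlet at 0 absorbed into V; Neumann datum at x = 2/3 contributes the boundary term).
Substituting f(x) = 2*x*(x - 1), the right-hand side is ∫_0^2/3 (2*x*(x - 1)) v dx − 2·v(2/3).


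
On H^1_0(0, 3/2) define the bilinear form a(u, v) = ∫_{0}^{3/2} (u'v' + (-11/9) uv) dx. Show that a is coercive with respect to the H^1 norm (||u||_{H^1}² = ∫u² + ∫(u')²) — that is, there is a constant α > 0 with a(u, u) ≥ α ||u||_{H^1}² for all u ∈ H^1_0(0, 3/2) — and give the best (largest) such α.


α = (-11 + 4*π^2)/(9 + 4*π^2)

Coercivity of a(·,·) on H^1_0(0, 3/2) means a(u, u) ≥ α ||u||_{H^1}² for every u ∈ H^1_0.
The interval has length L = 3/2, and Poincaré/coercivity depend only on L. Here a(u, u) = ∫(u')² + (-11/9)·∫u².
Here c = -11/9 < 0 with |c| < (π/L)² = 4*π^2/9, so coercivity still holds. The condition a(u,u) ≥ α||u||_{H^1}² reads (1−α)∫(u')² ≥ (α−c)∫u². Any admissible α is ≤ 1 (rapidly oscillating u have ∫u²/∫(u')² → 0), and α = 1 would force 0 ≥ (1−c)∫u², impossible since c < 1; so 1−α > 0. By the sharp Poincaré inequality on H^1_0 of an interval of length L, ∫(u')² ≥ (π/L)²∫u² with equality for the first sine mode sin(π(x−x₀)/L) (x₀ the left endpoint), so the inequality holds for all u iff (1−α)(π/L)² ≥ α − c, i.e. α ≤ ((π/L)² + c)/((π/L)² + 1) = (1 + c(L/π)²)/(1 + (L/π)²). (Direct route, valid since c ≤ 0: Poincaré gives c∫u² ≥ c(L/π)²∫(u')², so a(u,u) ≥ (1 + c(L/π)²)∫(u')², while ||u||_{H^1}² ≤ (1 + (L/π)²)∫(u')²; dividing yields the same α.) With (π/L)² = 4*π^2/9 and c = -11/9, the largest admissible constant is α = ((π/L)² + c)/((π/L)² + 1).
Simplifying, α = (-11 + 4*π^2)/(9 + 4*π^2).


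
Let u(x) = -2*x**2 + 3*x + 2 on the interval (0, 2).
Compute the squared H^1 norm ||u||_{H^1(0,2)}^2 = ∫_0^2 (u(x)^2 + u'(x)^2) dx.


||u||_{H^1}^2 = 374/15

The H^1 norm (squared) on an interval (0, L) is
  ||u||_{H^1}^2 = ∫_0^L u(x)^2 dx + ∫_0^L u'(x)^2 dx.
Compute u'(x) = 3 - 4*x.
Then u(x)^2 = 4*x**4 - 12*x**3 + x**2 + 12*x + 4 and u'(x)^2 = 16*x**2 - 24*x + 9.
Integrate each monomial from 0 to 2 using ∫_0^2 c·x^n dx = c·2^(n+1)/(n+1):
  ∫_0^2 u(x)^2 dx = ∫_0^2 (4*x^4 - 12*x^3 + x^2 + 12*x + 4) dx. Term by term:
    ∫_0^2 4*x^4 dx = 128/5;  ∫_0^2 -12*x^3 dx = -48;  ∫_0^2 x^2 dx = 8/3;
    ∫_0^2 12*x dx = 24;  ∫_0^2 4 dx = 8.
  Sum: 128/5 − 48 + 8/3 + 24 + 8 = 184/15.
  ∫_0^2 u'(x)^2 dx = ∫_0^2 (16*x^2 - 24*x + 9) dx. Term by term:
    ∫_0^2 16*x^2 dx = 128/3;  ∫_0^2 -24*x dx = -48;  ∫_0^2 9 dx = 18.
  Sum: 128/3 − 48 + 18 = 38/3.
Adding: ||u||_{H^1}^2 = 184/15 + 38/3 = 374/15.


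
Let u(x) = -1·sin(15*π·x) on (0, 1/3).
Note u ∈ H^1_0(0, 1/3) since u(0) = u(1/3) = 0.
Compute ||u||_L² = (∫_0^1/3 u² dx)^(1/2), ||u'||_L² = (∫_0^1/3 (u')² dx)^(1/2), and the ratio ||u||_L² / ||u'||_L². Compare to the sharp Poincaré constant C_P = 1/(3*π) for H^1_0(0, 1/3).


||u||_L² / ||u'||_L² = 1/(15*π) < C_P = 1/(3*π).

u(x) = -1·sin(15*π·x), so u'(x) = -15*π*cos(15*π*x).
Writing u(x) = A·sin(kπx/L) with A = -1 and k = 5, use ∫_0^L sin²(kπx/L) dx = L/2 and ∫_0^L cos²(kπx/L) dx = L/2.
u² = 1·sin²(15*π·x) and (u')² = 225*π^2·cos²(15*π·x), and each of sin², cos² integrates to L/2 = 1/6 over (0, 1/3).
∫_0^1/3 u² dx = 1/6, so ||u||_L² = sqrt(6)/6.
∫_0^1/3 (u')² dx = 75*π^2/2, so ||u'||_L² = 5*sqrt(6)*π/2.
Ratio ||u||_L² / ||u'||_L² = 1/(15*π).
Sharp Poincaré constant on H^1_0(0, 1/3) is C_P = L/π = 1/(3*π), achieved by sin(3*π·x).
This is the k = 5 harmonic; the ratio L/(kπ) is strictly less than C_P = L/π, consistent with the sharp inequality ||u||_L² ≤ C_P ||u'||_L².


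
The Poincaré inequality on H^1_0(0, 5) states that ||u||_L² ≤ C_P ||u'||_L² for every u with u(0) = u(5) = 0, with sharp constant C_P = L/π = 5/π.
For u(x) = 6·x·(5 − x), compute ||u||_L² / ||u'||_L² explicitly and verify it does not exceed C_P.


||u||_L² / ||u'||_L² = sqrt(10)/2 < C_P = 5/π.

u(x) = 6·x·(5 − x), so u'(x) = 30 - 12*x.
u(x) = 6·x·(5 − x) vanishes at x = 0 and x = 5, so u ∈ H^1_0(0, 5). Differentiate via the product rule and integrate the resulting polynomials term by term.
  ∫_0^5 u² dx = ∫_0^5 (36*x^4 - 360*x^3 + 900*x^2) dx. Term by term:
    ∫_0^5 36*x^4 dx = 22500;  ∫_0^5 -360*x^3 dx = -56250;  ∫_0^5 900*x^2 dx = 37500.
  Sum: 22500 − 56250 + 37500 = 3750.
  ∫_0^5 (u')² dx = ∫_0^5 (144*x^2 - 720*x + 900) dx. Term by term:
    ∫_0^5 144*x^2 dx = 6000;  ∫_0^5 -720*x dx = -9000;  ∫_0^5 900 dx = 4500.
  Sum: 6000 − 9000 + 4500 = 1500.
∫_0^5 u² dx = 3750, so ||u||_L² = 25*sqrt(6).
∫_0^5 (u')² dx = 1500, so ||u'||_L² = 10*sqrt(15).
Ratio ||u||_L² / ||u'||_L² = sqrt(10)/2.
Sharp Poincaré constant on H^1_0(0, 5) is C_P = L/π = 5/π, achieved by sin(π/5·x).
A polynomial bump cannot attain the sharp Poincaré constant (only the first sine eigenfunction does), so the ratio is strictly less than C_P, consistent with ||u||_L² ≤ C_P ||u'||_L².


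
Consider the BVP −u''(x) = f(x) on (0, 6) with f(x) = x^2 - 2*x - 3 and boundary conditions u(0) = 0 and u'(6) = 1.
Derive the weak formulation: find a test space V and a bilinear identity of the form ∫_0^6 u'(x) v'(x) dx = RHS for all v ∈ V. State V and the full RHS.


V = {v ∈ H^1(0, 6) : v(0) = 0} (test functions vanish at x = 0 where u is specified); weak form: ∫_0^6 u'v' dx = ∫_0^6 (x^2 - 2*x - 3) v dx + v(6) for all v ∈ V.

Multiply both sides by a test function v and integrate from 0 to 6:
  ∫_0^6 −u''(x) v(x) dx = ∫_0^6 f(x) v(x) dx.
Integrate the LHS by parts once:
  ∫_0^6 −u'' v dx = −[u'(x) v(x)]_0^6 + ∫_0^6 u'(x) v'(x) dx.
Thus ∫_0^6 u'(x) v'(x) dx = ∫_0^6 f(x) v(x) dx + [u'(x) v(x)]_0^6.
Choose V so that boundary terms are either known or forced to vanish.
Mixed BC: u(0) = 0 (Dirichlet) and u'(6) = 1 (Neumann). Define V = {v ∈ H^1(0, 6) : v(0) = 0}. Then [u' v]_0^6 = u'(6)·v(6) − u'(0)·0 = v(6).
Weak formulation: find u (satisfying any essential BC) such that ∫_0^6 u'(x) v'(x) dx = ∫_0^6 f v dx + v(6) for all v ∈ V (Dirichlet at 0 absorbed into V; Neumann datum at x = 6 contributes the boundary term).
Substituting f(x) = x^2 - 2*x - 3, the right-hand side is ∫_0^6 (x^2 - 2*x - 3) v dx + v(6).


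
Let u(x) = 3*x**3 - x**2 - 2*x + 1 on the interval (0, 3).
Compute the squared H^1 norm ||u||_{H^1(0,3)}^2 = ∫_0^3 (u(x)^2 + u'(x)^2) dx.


||u||_{H^1}^2 = 66099/14

The H^1 norm (squared) on an interval (0, L) is
  ||u||_{H^1}^2 = ∫_0^L u(x)^2 dx + ∫_0^L u'(x)^2 dx.
Compute u'(x) = 9*x**2 - 2*x - 2.
Then u(x)^2 = 9*x**6 - 6*x**5 - 11*x**4 + 10*x**3 + 2*x**2 - 4*x + 1 and u'(x)^2 = 81*x**4 - 36*x**3 - 32*x**2 + 8*x + 4.
Integrate each monomial from 0 to 3 using ∫_0^3 c·x^n dx = c·3^(n+1)/(n+1):
  ∫_0^3 u(x)^2 dx = ∫_0^3 (9*x^6 - 6*x^5 - 11*x^4 + 10*x^3 + 2*x^2 - 4*x + 1) dx. Term by term:
    ∫_0^3 9*x^6 dx = 19683/7;  ∫_0^3 -6*x^5 dx = -729;  ∫_0^3 -11*x^4 dx = -2673/5;
    ∫_0^3 10*x^3 dx = 405/2;  ∫_0^3 2*x^2 dx = 18;  ∫_0^3 -4*x dx = -18;
    ∫_0^3 1 dx = 3.
  Sum: 19683/7 − 729 − 2673/5 + 405/2 + 18 − 18 + 3 = 122763/70.
  ∫_0^3 u'(x)^2 dx = ∫_0^3 (81*x^4 - 36*x^3 - 32*x^2 + 8*x + 4) dx. Term by term:
    ∫_0^3 81*x^4 dx = 19683/5;  ∫_0^3 -36*x^3 dx = -729;  ∫_0^3 -32*x^2 dx = -288;
    ∫_0^3 8*x dx = 36;  ∫_0^3 4 dx = 12.
  Sum: 19683/5 − 729 − 288 + 36 + 12 = 14838/5.
Adding: ||u||_{H^1}^2 = 122763/70 + 14838/5 = 66099/14.


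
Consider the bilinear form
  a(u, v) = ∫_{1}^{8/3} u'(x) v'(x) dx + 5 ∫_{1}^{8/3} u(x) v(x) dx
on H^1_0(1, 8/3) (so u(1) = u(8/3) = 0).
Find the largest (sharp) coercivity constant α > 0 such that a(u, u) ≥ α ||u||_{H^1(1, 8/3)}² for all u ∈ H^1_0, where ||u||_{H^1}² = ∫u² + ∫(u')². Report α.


α = 1

Coercivity of a(·,·) on H^1_0(1, 8/3) means a(u, u) ≥ α ||u||_{H^1}² for every u ∈ H^1_0.
The interval has length L = 5/3, and Poincaré/coercivity depend only on L. Here a(u, u) = ∫(u')² + (5)·∫u².
Here c = 5 ≥ 1, so a(u,u) = ∫(u')² + c∫u² ≥ ∫(u')² + ∫u² = ||u||_{H^1}², i.e. α = 1 works. No larger α is possible: a(u,u) ≥ α||u||_{H^1}² means (1−α)∫(u')² ≥ (α−c)∫u², and for the modes u_n = sin(nπ(x−x₀)/L) (x₀ the left endpoint) one has ∫u_n²/∫(u_n')² = (L/(nπ))² → 0, so a(u_n,u_n)/||u_n||_{H^1}² → 1. Hence the optimal constant is α = 1.
Therefore α = 1.


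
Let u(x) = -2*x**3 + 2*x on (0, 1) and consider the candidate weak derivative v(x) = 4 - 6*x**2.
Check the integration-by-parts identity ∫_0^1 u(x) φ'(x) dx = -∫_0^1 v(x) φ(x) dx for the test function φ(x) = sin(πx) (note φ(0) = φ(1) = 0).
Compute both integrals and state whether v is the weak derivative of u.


LHS = -24/π^3 + 2/π, RHS = -24/π^3 - 2/π. No, v is not the weak derivative of u.

u(x) = -2*x**3 + 2*x, classical derivative u'(x) = 2 - 6*x**2.
φ(x) = sin(πx), so φ'(x) = π*cos(π*x).
Note φ(0) = φ(1) = 0, so the boundary term u·φ vanishes.
LHS = ∫_0^1 u(x) φ'(x) dx = ∫_0^1 (-2*π*x^3*cos(π*x) + 2*π*x*cos(π*x)) dx. Term by term:
  ∫_0^1 -2*π*x^3*cos(π*x) dx = -24/π^3 + 6/π;  ∫_0^1 2*π*x*cos(π*x) dx = -4/π.
Sum: -24/π^3 + 6/π − 4/π = -24/π^3 + 2/π.
So LHS = -24/π^3 + 2/π.
∫_0^1 v(x) φ(x) dx = ∫_0^1 (-6*x^2*sin(π*x) + 4*sin(π*x)) dx. Term by term:
  ∫_0^1 4*sin(π*x) dx = 8/π;  ∫_0^1 -6*x^2*sin(π*x) dx = -6/π + 24/π^3.
Sum: 8/π + -6/π + 24/π^3 = 2/π + 24/π^3.
So RHS = -∫_0^1 v(x) φ(x) dx = -24/π^3 - 2/π.
LHS − RHS = 4/π ≠ 0, so the identity fails.
(For a valid weak derivative the identity must hold for EVERY test function, in particular this one. The failure shows v is NOT the weak derivative of u.)
Correct weak derivative would be u'(x) = 2 - 6*x**2.


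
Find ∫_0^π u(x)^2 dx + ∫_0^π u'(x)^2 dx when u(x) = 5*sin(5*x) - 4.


||u||_{H^1(0,π)}^2 = -16 + 341*π

u'(x) = 25*cos(5*x).
Expand u² and (u')² and integrate term by term on (0, π), using: for integers n ≥ 1, ∫_0^π sin²(nx) dx = ∫_0^π cos²(nx) dx = π/2; for n ≠ n', ∫_0^π sin(nx)sin(n'x) dx = ∫_0^π cos(nx)cos(n'x) dx = 0; and by product-to-sum, ∫_0^π sin(nx)cos(n'x) dx = ½∫_0^π [sin((n+n')x) + sin((n−n')x)] dx, which is 0 when n+n' is even and 2n/(n²−n'²) when n+n' is odd (it need not vanish on (0, π)). For the constant mode: ∫_0^π 1 dx = π, ∫_0^π cos(nx) dx = 0, ∫_0^π sin(nx) dx = (1−(−1)^n)/n.
  u² squared terms: (-4)²·∫1 dx = 16·π = 16*π;  (5)²·∫sin(5x)² dx = 25·π/2 = 25*π/2.
  u² cross terms: 2·(-4)·(5)·∫1·sin(5x) dx = -40·(2/5) = -16.
  So ∫_0^π u² dx = 16*π + 25*π/2 − 16 = -16 + 57*π/2.
  (u')² squared terms: (25)²·∫cos(5x)² dx = 625·π/2 = 625*π/2.
  So ∫_0^π (u')² dx = 625*π/2.
||u||_{H^1}^2 = (-16 + 57*π/2) + (625*π/2) = -16 + 341*π.


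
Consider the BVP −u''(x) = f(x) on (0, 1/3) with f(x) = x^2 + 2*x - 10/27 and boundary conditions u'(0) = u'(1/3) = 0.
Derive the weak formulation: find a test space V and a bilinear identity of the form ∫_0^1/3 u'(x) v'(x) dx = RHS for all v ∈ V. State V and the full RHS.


V = H^1(0, 1/3) (no boundary constraint on v; u is determined up to an additive constant); weak form: ∫_0^1/3 u'v' dx = ∫_0^1/3 (x^2 + 2*x - 10/27) v dx for all v ∈ V.

Multiply both sides by a test function v and integrate from 0 to 1/3:
  ∫_0^1/3 −u''(x) v(x) dx = ∫_0^1/3 f(x) v(x) dx.
Integrate the LHS by parts once:
  ∫_0^1/3 −u'' v dx = −[u'(x) v(x)]_0^1/3 + ∫_0^1/3 u'(x) v'(x) dx.
Thus ∫_0^1/3 u'(x) v'(x) dx = ∫_0^1/3 f(x) v(x) dx + [u'(x) v(x)]_0^1/3.
Choose V so that boundary terms are either known or forced to vanish.
u has homogeneous Neumann: u'(0) = u'(1/3) = 0. So [u' v]_0^1/3 = 0·v(1/3) − 0·v(0) = 0 for any v; take V = H^1(0, 1/3).
Weak formulation: find u (satisfying any essential BC) such that ∫_0^1/3 u'(x) v'(x) dx = ∫_0^1/3 f v dx for all v ∈ V (homogeneous Neumann, so boundary terms vanish).
Substituting f(x) = x^2 + 2*x - 10/27, the right-hand side is ∫_0^1/3 (x^2 + 2*x - 10/27) v dx.
Compatibility check (pure Neumann): taking v ≡ 1 ∈ V gives 0 = ∫_0^1/3 f dx + (0) − (0), i.e. ∫_0^1/3 f dx must equal u'(0) − u'(1/3) = 0. Indeed ∫_0^1/3 (x^2 + 2*x - 10/27) dx = 0, so the data are compatible. The solution is then unique only up to an additive constant (fix it e.g. by requiring ∫_0^1/3 u dx = 0).


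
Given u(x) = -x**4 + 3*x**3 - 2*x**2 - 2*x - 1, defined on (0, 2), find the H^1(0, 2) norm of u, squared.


||u||_{H^1}^2 = 9022/315

The H^1 norm (squared) on an interval (0, L) is
  ||u||_{H^1}^2 = ∫_0^L u(x)^2 dx + ∫_0^L u'(x)^2 dx.
Compute u'(x) = -4*x**3 + 9*x**2 - 4*x - 2.
Then u(x)^2 = x**8 - 6*x**7 + 13*x**6 - 8*x**5 - 6*x**4 + 2*x**3 + 8*x**2 + 4*x + 1 and u'(x)^2 = 16*x**6 - 72*x**5 + 113*x**4 - 56*x**3 - 20*x**2 + 16*x + 4.
Integrate each monomial from 0 to 2 using ∫_0^2 c·x^n dx = c·2^(n+1)/(n+1):
  ∫_0^2 u(x)^2 dx = ∫_0^2 (x^8 - 6*x^7 + 13*x^6 - 8*x^5 - 6*x^4 + 2*x^3 + 8*x^2 + 4*x + 1) dx. Term by term:
    ∫_0^2 x^8 dx = 512/9;  ∫_0^2 -6*x^7 dx = -192;  ∫_0^2 13*x^6 dx = 1664/7;
    ∫_0^2 -8*x^5 dx = -256/3;  ∫_0^2 -6*x^4 dx = -192/5;  ∫_0^2 2*x^3 dx = 8;
    ∫_0^2 8*x^2 dx = 64/3;  ∫_0^2 4*x dx = 8;  ∫_0^2 1 dx = 2.
  Sum: 512/9 − 192 + 1664/7 − 256/3 − 192/5 + 8 + 64/3 + 8 + 2 = 5734/315.
  ∫_0^2 u'(x)^2 dx = ∫_0^2 (16*x^6 - 72*x^5 + 113*x^4 - 56*x^3 - 20*x^2 + 16*x + 4) dx. Term by term:
    ∫_0^2 16*x^6 dx = 2048/7;  ∫_0^2 -72*x^5 dx = -768;  ∫_0^2 113*x^4 dx = 3616/5;
    ∫_0^2 -56*x^3 dx = -224;  ∫_0^2 -20*x^2 dx = -160/3;  ∫_0^2 16*x dx = 32;
    ∫_0^2 4 dx = 8.
  Sum: 2048/7 − 768 + 3616/5 − 224 − 160/3 + 32 + 8 = 1096/105.
Adding: ||u||_{H^1}^2 = 5734/315 + 1096/105 = 9022/315.


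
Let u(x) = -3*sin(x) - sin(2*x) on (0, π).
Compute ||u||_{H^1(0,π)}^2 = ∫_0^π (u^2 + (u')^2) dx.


||u||_{H^1(0,π)}^2 = 23*π/2

u'(x) = -3*cos(x) - 2*cos(2*x).
Expand u² and (u')² and integrate term by term on (0, π), using: for integers n ≥ 1, ∫_0^π sin²(nx) dx = ∫_0^π cos²(nx) dx = π/2; for n ≠ n', ∫_0^π sin(nx)sin(n'x) dx = ∫_0^π cos(nx)cos(n'x) dx = 0; and by product-to-sum, ∫_0^π sin(nx)cos(n'x) dx = ½∫_0^π [sin((n+n')x) + sin((n−n')x)] dx, which is 0 when n+n' is even and 2n/(n²−n'²) when n+n' is odd (it need not vanish on (0, π)).
  u² squared terms: (-1)²·∫sin(2x)² dx = 1·π/2 = π/2;  (-3)²·∫sin(x)² dx = 9·π/2 = 9*π/2.
  u² cross terms: 2·(-1)·(-3)·∫sin(2x)·sin(x) dx = 6·(0) = 0.
  So ∫_0^π u² dx = π/2 + 9*π/2 + 0 = 5*π.
  (u')² squared terms: (-3)²·∫cos(x)² dx = 9·π/2 = 9*π/2;  (-2)²·∫cos(2x)² dx = 4·π/2 = 2*π.
  (u')² cross terms: 2·(-3)·(-2)·∫cos(x)·cos(2x) dx = 12·(0) = 0.
  So ∫_0^π (u')² dx = 9*π/2 + 2*π + 0 = 13*π/2.
||u||_{H^1}^2 = (5*π) + (13*π/2) = 23*π/2.


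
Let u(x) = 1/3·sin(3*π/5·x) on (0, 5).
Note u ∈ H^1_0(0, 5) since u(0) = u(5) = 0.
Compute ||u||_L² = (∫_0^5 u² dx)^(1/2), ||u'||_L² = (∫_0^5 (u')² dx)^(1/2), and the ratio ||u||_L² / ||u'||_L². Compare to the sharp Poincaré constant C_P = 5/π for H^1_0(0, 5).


||u||_L² / ||u'||_L² = 5/(3*π) < C_P = 5/π.

u(x) = 1/3·sin(3*π/5·x), so u'(x) = π*cos(3*π*x/5)/5.
Writing u(x) = A·sin(kπx/L) with A = 1/3 and k = 3, use ∫_0^L sin²(kπx/L) dx = L/2 and ∫_0^L cos²(kπx/L) dx = L/2.
u² = 1/9·sin²(3*π/5·x) and (u')² = π^2/25·cos²(3*π/5·x), and each of sin², cos² integrates to L/2 = 5/2 over (0, 5).
∫_0^5 u² dx = 5/18, so ||u||_L² = sqrt(10)/6.
∫_0^5 (u')² dx = π^2/10, so ||u'||_L² = sqrt(10)*π/10.
Ratio ||u||_L² / ||u'||_L² = 5/(3*π).
Sharp Poincaré constant on H^1_0(0, 5) is C_P = L/π = 5/π, achieved by sin(π/5·x).
This is the k = 3 harmonic; the ratio L/(kπ) is strictly less than C_P = L/π, consistent with the sharp inequality ||u||_L² ≤ C_P ||u'||_L².


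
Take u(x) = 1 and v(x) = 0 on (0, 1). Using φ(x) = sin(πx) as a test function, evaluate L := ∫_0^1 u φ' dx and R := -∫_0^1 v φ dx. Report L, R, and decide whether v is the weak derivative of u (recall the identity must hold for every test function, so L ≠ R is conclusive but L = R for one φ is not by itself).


LHS = 0, RHS = 0. Yes, v = u' weakly.

u(x) = 1, classical derivative u'(x) = 0.
φ(x) = sin(πx), so φ'(x) = π*cos(π*x).
Note φ(0) = φ(1) = 0, so the boundary term u·φ vanishes.
LHS = ∫_0^1 u(x) φ'(x) dx = ∫_0^1 (π*cos(π*x)) dx. Term by term:
  ∫_0^1 π*cos(π*x) dx = 0.
So LHS = 0.
∫_0^1 v(x) φ(x) dx = ∫_0^1 (0) dx. Term by term:
  ∫_0^1 0 dx = 0.
So RHS = -∫_0^1 v(x) φ(x) dx = 0.
LHS = RHS, so the identity holds for this test φ.
Moreover u is smooth here and v(x) = u'(x) = 0 pointwise, so the identity holds for every test function. Hence v is the weak derivative of u.


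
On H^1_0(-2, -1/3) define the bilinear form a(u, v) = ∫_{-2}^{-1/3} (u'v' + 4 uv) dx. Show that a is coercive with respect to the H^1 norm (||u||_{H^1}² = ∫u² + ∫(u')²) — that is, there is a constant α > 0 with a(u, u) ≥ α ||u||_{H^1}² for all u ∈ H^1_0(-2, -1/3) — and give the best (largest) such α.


α = 1

Coercivity of a(·,·) on H^1_0(-2, -1/3) means a(u, u) ≥ α ||u||_{H^1}² for every u ∈ H^1_0.
The interval has length L = 5/3, and Poincaré/coercivity depend only on L. Here a(u, u) = ∫(u')² + (4)·∫u².
Here c = 4 ≥ 1, so a(u,u) = ∫(u')² + c∫u² ≥ ∫(u')² + ∫u² = ||u||_{H^1}², i.e. α = 1 works. No larger α is possible: a(u,u) ≥ α||u||_{H^1}² means (1−α)∫(u')² ≥ (α−c)∫u², and for the modes u_n = sin(nπ(x−x₀)/L) (x₀ the left endpoint) one has ∫u_n²/∫(u_n')² = (L/(nπ))² → 0, so a(u_n,u_n)/||u_n||_{H^1}² → 1. Hence the optimal constant is α = 1.
Therefore α = 1.


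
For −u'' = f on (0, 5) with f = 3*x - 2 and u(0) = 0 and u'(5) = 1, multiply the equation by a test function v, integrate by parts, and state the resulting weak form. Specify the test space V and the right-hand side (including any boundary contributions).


V = {v ∈ H^1(0, 5) : v(0) = 0} (test functions vanish at x = 0 where u is specified); weak form: ∫_0^5 u'v' dx = ∫_0^5 (3*x - 2) v dx + v(5) for all v ∈ V.

Multiply both sides by a test function v and integrate from 0 to 5:
  ∫_0^5 −u''(x) v(x) dx = ∫_0^5 f(x) v(x) dx.
Integrate the LHS by parts once:
  ∫_0^5 −u'' v dx = −[u'(x) v(x)]_0^5 + ∫_0^5 u'(x) v'(x) dx.
Thus ∫_0^5 u'(x) v'(x) dx = ∫_0^5 f(x) v(x) dx + [u'(x) v(x)]_0^5.
Choose V so that boundary terms are either known or forced to vanish.
Mixed BC: u(0) = 0 (Dirichlet) and u'(5) = 1 (Neumann). Define V = {v ∈ H^1(0, 5) : v(0) = 0}. Then [u' v]_0^5 = u'(5)·v(5) − u'(0)·0 = v(5).
Weak formulation: find u (satisfying any essential BC) such that ∫_0^5 u'(x) v'(x) dx = ∫_0^5 f v dx + v(5) for all v ∈ V (Dirichlet at 0 absorbed into V; Neumann datum at x = 5 contributes the boundary term).
Substituting f(x) = 3*x - 2, the right-hand side is ∫_0^5 (3*x - 2) v dx + v(5).


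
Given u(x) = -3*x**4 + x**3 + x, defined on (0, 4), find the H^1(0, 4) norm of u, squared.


||u||_{H^1}^2 = 52499684/105

The H^1 norm (squared) on an interval (0, L) is
  ||u||_{H^1}^2 = ∫_0^L u(x)^2 dx + ∫_0^L u'(x)^2 dx.
Compute u'(x) = -12*x**3 + 3*x**2 + 1.
Then u(x)^2 = 9*x**8 - 6*x**7 + x**6 - 6*x**5 + 2*x**4 + x**2 and u'(x)^2 = 144*x**6 - 72*x**5 + 9*x**4 - 24*x**3 + 6*x**2 + 1.
Integrate each monomial from 0 to 4 using ∫_0^4 c·x^n dx = c·4^(n+1)/(n+1):
  ∫_0^4 u(x)^2 dx = ∫_0^4 (9*x^8 - 6*x^7 + x^6 - 6*x^5 + 2*x^4 + x^2) dx. Term by term:
    ∫_0^4 9*x^8 dx = 262144;  ∫_0^4 -6*x^7 dx = -49152;  ∫_0^4 x^6 dx = 16384/7;
    ∫_0^4 -6*x^5 dx = -4096;  ∫_0^4 2*x^4 dx = 2048/5;  ∫_0^4 x^2 dx = 64/3.
  Sum: 262144 − 49152 + 16384/7 − 4096 + 2048/5 + 64/3 = 22225088/105.
  ∫_0^4 u'(x)^2 dx = ∫_0^4 (144*x^6 - 72*x^5 + 9*x^4 - 24*x^3 + 6*x^2 + 1) dx. Term by term:
    ∫_0^4 144*x^6 dx = 2359296/7;  ∫_0^4 -72*x^5 dx = -49152;  ∫_0^4 9*x^4 dx = 9216/5;
    ∫_0^4 -24*x^3 dx = -1536;  ∫_0^4 6*x^2 dx = 128;  ∫_0^4 1 dx = 4.
  Sum: 2359296/7 − 49152 + 9216/5 − 1536 + 128 + 4 = 10091532/35.
Adding: ||u||_{H^1}^2 = 22225088/105 + 10091532/35 = 52499684/105.


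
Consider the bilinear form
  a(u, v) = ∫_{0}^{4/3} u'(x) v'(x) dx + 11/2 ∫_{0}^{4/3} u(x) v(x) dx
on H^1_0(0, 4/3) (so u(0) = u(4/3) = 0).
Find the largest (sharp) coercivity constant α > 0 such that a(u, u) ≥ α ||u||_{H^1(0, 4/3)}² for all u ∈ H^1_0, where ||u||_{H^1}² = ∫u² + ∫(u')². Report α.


α = 1

Coercivity of a(·,·) on H^1_0(0, 4/3) means a(u, u) ≥ α ||u||_{H^1}² for every u ∈ H^1_0.
The interval has length L = 4/3, and Poincaré/coercivity depend only on L. Here a(u, u) = ∫(u')² + (11/2)·∫u².
Here c = 11/2 ≥ 1, so a(u,u) = ∫(u')² + c∫u² ≥ ∫(u')² + ∫u² = ||u||_{H^1}², i.e. α = 1 works. No larger α is possible: a(u,u) ≥ α||u||_{H^1}² means (1−α)∫(u')² ≥ (α−c)∫u², and for the modes u_n = sin(nπ(x−x₀)/L) (x₀ the left endpoint) one has ∫u_n²/∫(u_n')² = (L/(nπ))² → 0, so a(u_n,u_n)/||u_n||_{H^1}² → 1. Hence the optimal constant is α = 1.
Therefore α = 1.


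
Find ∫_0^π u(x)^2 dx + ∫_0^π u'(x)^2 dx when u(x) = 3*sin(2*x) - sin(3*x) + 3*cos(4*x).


||u||_{H^1(0,π)}^2 = 612/7 + 104*π

u'(x) = -12*sin(4*x) + 6*cos(2*x) - 3*cos(3*x).
Expand u² and (u')² and integrate term by term on (0, π), using: for integers n ≥ 1, ∫_0^π sin²(nx) dx = ∫_0^π cos²(nx) dx = π/2; for n ≠ n', ∫_0^π sin(nx)sin(n'x) dx = ∫_0^π cos(nx)cos(n'x) dx = 0; and by product-to-sum, ∫_0^π sin(nx)cos(n'x) dx = ½∫_0^π [sin((n+n')x) + sin((n−n')x)] dx, which is 0 when n+n' is even and 2n/(n²−n'²) when n+n' is odd (it need not vanish on (0, π)).
  u² squared terms: (-1)²·∫sin(3x)² dx = 1·π/2 = π/2;  (3)²·∫cos(4x)² dx = 9·π/2 = 9*π/2;  (3)²·∫sin(2x)² dx = 9·π/2 = 9*π/2.
  u² cross terms: 2·(-1)·(3)·∫sin(3x)·cos(4x) dx = -6·(-6/7) = 36/7;  2·(-1)·(3)·∫sin(3x)·sin(2x) dx = -6·(0) = 0;  2·(3)·(3)·∫cos(4x)·sin(2x) dx = 18·(0) = 0.
  So ∫_0^π u² dx = π/2 + 9*π/2 + 9*π/2 + 36/7 + 0 + 0 = 36/7 + 19*π/2.
  (u')² squared terms: (-12)²·∫sin(4x)² dx = 144·π/2 = 72*π;  (-3)²·∫cos(3x)² dx = 9·π/2 = 9*π/2;  (6)²·∫cos(2x)² dx = 36·π/2 = 18*π.
  (u')² cross terms: 2·(-12)·(-3)·∫sin(4x)·cos(3x) dx = 72·(8/7) = 576/7;  2·(-12)·(6)·∫sin(4x)·cos(2x) dx = -144·(0) = 0;  2·(-3)·(6)·∫cos(3x)·cos(2x) dx = -36·(0) = 0.
  So ∫_0^π (u')² dx = 72*π + 9*π/2 + 18*π + 576/7 + 0 + 0 = 576/7 + 189*π/2.
||u||_{H^1}^2 = (36/7 + 19*π/2) + (576/7 + 189*π/2) = 612/7 + 104*π.


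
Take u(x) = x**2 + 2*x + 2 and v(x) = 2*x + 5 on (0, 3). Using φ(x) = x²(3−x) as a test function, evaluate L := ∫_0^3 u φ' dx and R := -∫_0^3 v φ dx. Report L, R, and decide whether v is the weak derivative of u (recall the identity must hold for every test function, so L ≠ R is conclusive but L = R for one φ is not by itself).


LHS = -189/5, RHS = -1161/20. No, v is not the weak derivative of u.

u(x) = x**2 + 2*x + 2, classical derivative u'(x) = 2*x + 2.
φ(x) = x²(3−x), so φ'(x) = 3*x*(2 - x).
Note φ(0) = φ(3) = 0, so the boundary term u·φ vanishes.
LHS = ∫_0^3 u(x) φ'(x) dx = ∫_0^3 (-3*x^4 + 6*x^2 + 12*x) dx. Term by term:
  ∫_0^3 -3*x^4 dx = -729/5;  ∫_0^3 6*x^2 dx = 54;  ∫_0^3 12*x dx = 54.
Sum: -729/5 + 54 + 54 = -189/5.
So LHS = -189/5.
∫_0^3 v(x) φ(x) dx = ∫_0^3 (-2*x^4 + x^3 + 15*x^2) dx. Term by term:
  ∫_0^3 -2*x^4 dx = -486/5;  ∫_0^3 x^3 dx = 81/4;  ∫_0^3 15*x^2 dx = 135.
Sum: -486/5 + 81/4 + 135 = 1161/20.
So RHS = -∫_0^3 v(x) φ(x) dx = -1161/20.
LHS − RHS = 81/4 ≠ 0, so the identity fails.
(For a valid weak derivative the identity must hold for EVERY test function, in particular this one. The failure shows v is NOT the weak derivative of u.)
Correct weak derivative would be u'(x) = 2*x + 2.


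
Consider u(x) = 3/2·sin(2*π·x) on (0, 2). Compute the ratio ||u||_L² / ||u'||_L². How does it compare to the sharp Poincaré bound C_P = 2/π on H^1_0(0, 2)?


||u||_L² / ||u'||_L² = 1/(2*π) < C_P = 2/π.

u(x) = 3/2·sin(2*π·x), so u'(x) = 3*π*cos(2*π*x).
Writing u(x) = A·sin(kπx/L) with A = 3/2 and k = 4, use ∫_0^L sin²(kπx/L) dx = L/2 and ∫_0^L cos²(kπx/L) dx = L/2.
u² = 9/4·sin²(2*π·x) and (u')² = 9*π^2·cos²(2*π·x), and each of sin², cos² integrates to L/2 = 1 over (0, 2).
∫_0^2 u² dx = 9/4, so ||u||_L² = 3/2.
∫_0^2 (u')² dx = 9*π^2, so ||u'||_L² = 3*π.
Ratio ||u||_L² / ||u'||_L² = 1/(2*π).
Sharp Poincaré constant on H^1_0(0, 2) is C_P = L/π = 2/π, achieved by sin(π/2·x).
This is the k = 4 harmonic; the ratio L/(kπ) is strictly less than C_P = L/π, consistent with the sharp inequality ||u||_L² ≤ C_P ||u'||_L².


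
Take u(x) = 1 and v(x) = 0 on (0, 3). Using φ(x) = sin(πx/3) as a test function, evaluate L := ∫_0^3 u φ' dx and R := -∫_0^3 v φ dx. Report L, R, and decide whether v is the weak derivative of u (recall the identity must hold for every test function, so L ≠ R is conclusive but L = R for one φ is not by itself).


LHS = 0, RHS = 0. Yes, v = u' weakly.

u(x) = 1, classical derivative u'(x) = 0.
φ(x) = sin(πx/3), so φ'(x) = π*cos(π*x/3)/3.
Note φ(0) = φ(3) = 0, so the boundary term u·φ vanishes.
LHS = ∫_0^3 u(x) φ'(x) dx = ∫_0^3 (π*cos(π*x/3)/3) dx. Term by term:
  ∫_0^3 π*cos(π*x/3)/3 dx = 0.
So LHS = 0.
∫_0^3 v(x) φ(x) dx = ∫_0^3 (0) dx. Term by term:
  ∫_0^3 0 dx = 0.
So RHS = -∫_0^3 v(x) φ(x) dx = 0.
LHS = RHS, so the identity holds for this test φ.
Moreover u is smooth here and v(x) = u'(x) = 0 pointwise, so the identity holds for every test function. Hence v is the weak derivative of u.


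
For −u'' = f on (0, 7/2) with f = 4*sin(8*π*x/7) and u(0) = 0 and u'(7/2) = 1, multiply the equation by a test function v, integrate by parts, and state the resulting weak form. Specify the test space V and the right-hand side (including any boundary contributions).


V = {v ∈ H^1(0, 7/2) : v(0) = 0} (test functions vanish at x = 0 where u is specified); weak form: ∫_0^7/2 u'v' dx = ∫_0^7/2 (4*sin(8*π*x/7)) v dx + v(7/2) for all v ∈ V.

Multiply both sides by a test function v and integrate from 0 to 7/2:
  ∫_0^7/2 −u''(x) v(x) dx = ∫_0^7/2 f(x) v(x) dx.
Integrate the LHS by parts once:
  ∫_0^7/2 −u'' v dx = −[u'(x) v(x)]_0^7/2 + ∫_0^7/2 u'(x) v'(x) dx.
Thus ∫_0^7/2 u'(x) v'(x) dx = ∫_0^7/2 f(x) v(x) dx + [u'(x) v(x)]_0^7/2.
Choose V so that boundary terms are either known or forced to vanish.
Mixed BC: u(0) = 0 (Dirichlet) and u'(7/2) = 1 (Neumann). Define V = {v ∈ H^1(0, 7/2) : v(0) = 0}. Then [u' v]_0^7/2 = u'(7/2)·v(7/2) − u'(0)·0 = v(7/2).
Weak formulation: find u (satisfying any essential BC) such that ∫_0^7/2 u'(x) v'(x) dx = ∫_0^7/2 f v dx + v(7/2) for all v ∈ V (Dirichlet at 0 absorbed into V; Neumann datum at x = 7/2 contributes the boundary term).
Substituting f(x) = 4*sin(8*π*x/7), the right-hand side is ∫_0^7/2 (4*sin(8*π*x/7)) v dx + v(7/2).


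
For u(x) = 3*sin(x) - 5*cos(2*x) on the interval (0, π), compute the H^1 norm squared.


||u||_{H^1(0,π)}^2 = 100 + 143*π/2

u'(x) = 10*sin(2*x) + 3*cos(x).
Expand u² and (u')² and integrate term by term on (0, π), using: for integers n ≥ 1, ∫_0^π sin²(nx) dx = ∫_0^π cos²(nx) dx = π/2; for n ≠ n', ∫_0^π sin(nx)sin(n'x) dx = ∫_0^π cos(nx)cos(n'x) dx = 0; and by product-to-sum, ∫_0^π sin(nx)cos(n'x) dx = ½∫_0^π [sin((n+n')x) + sin((n−n')x)] dx, which is 0 when n+n' is even and 2n/(n²−n'²) when n+n' is odd (it need not vanish on (0, π)).
  u² squared terms: (-5)²·∫cos(2x)² dx = 25·π/2 = 25*π/2;  (3)²·∫sin(x)² dx = 9·π/2 = 9*π/2.
  u² cross terms: 2·(-5)·(3)·∫cos(2x)·sin(x) dx = -30·(-2/3) = 20.
  So ∫_0^π u² dx = 25*π/2 + 9*π/2 + 20 = 20 + 17*π.
  (u')² squared terms: (3)²·∫cos(x)² dx = 9·π/2 = 9*π/2;  (10)²·∫sin(2x)² dx = 100·π/2 = 50*π.
  (u')² cross terms: 2·(3)·(10)·∫cos(x)·sin(2x) dx = 60·(4/3) = 80.
  So ∫_0^π (u')² dx = 9*π/2 + 50*π + 80 = 80 + 109*π/2.
||u||_{H^1}^2 = (20 + 17*π) + (80 + 109*π/2) = 100 + 143*π/2.


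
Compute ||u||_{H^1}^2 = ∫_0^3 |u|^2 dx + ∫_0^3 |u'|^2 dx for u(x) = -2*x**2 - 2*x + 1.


||u||_{H^1}^2 = 2847/5

The H^1 norm (squared) on an interval (0, L) is
  ||u||_{H^1}^2 = ∫_0^L u(x)^2 dx + ∫_0^L u'(x)^2 dx.
Compute u'(x) = -4*x - 2.
Then u(x)^2 = 4*x**4 + 8*x**3 - 4*x + 1 and u'(x)^2 = 16*x**2 + 16*x + 4.
Integrate each monomial from 0 to 3 using ∫_0^3 c·x^n dx = c·3^(n+1)/(n+1):
  ∫_0^3 u(x)^2 dx = ∫_0^3 (4*x^4 + 8*x^3 - 4*x + 1) dx. Term by term:
    ∫_0^3 4*x^4 dx = 972/5;  ∫_0^3 8*x^3 dx = 162;  ∫_0^3 -4*x dx = -18;
    ∫_0^3 1 dx = 3.
  Sum: 972/5 + 162 − 18 + 3 = 1707/5.
  ∫_0^3 u'(x)^2 dx = ∫_0^3 (16*x^2 + 16*x + 4) dx. Term by term:
    ∫_0^3 16*x^2 dx = 144;  ∫_0^3 16*x dx = 72;  ∫_0^3 4 dx = 12.
  Sum: 144 + 72 + 12 = 228.
Adding: ||u||_{H^1}^2 = 1707/5 + 228 = 2847/5.


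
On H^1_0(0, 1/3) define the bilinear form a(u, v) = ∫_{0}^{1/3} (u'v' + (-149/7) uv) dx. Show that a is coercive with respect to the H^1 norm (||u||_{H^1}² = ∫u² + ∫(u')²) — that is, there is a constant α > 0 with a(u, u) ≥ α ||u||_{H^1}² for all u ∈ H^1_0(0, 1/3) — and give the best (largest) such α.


α = (-149 + 63*π^2)/(7*(1 + 9*π^2))

Coercivity of a(·,·) on H^1_0(0, 1/3) means a(u, u) ≥ α ||u||_{H^1}² for every u ∈ H^1_0.
The interval has length L = 1/3, and Poincaré/coercivity depend only on L. Here a(u, u) = ∫(u')² + (-149/7)·∫u².
Here c = -149/7 < 0 with |c| < (π/L)² = 9*π^2, so coercivity still holds. The condition a(u,u) ≥ α||u||_{H^1}² reads (1−α)∫(u')² ≥ (α−c)∫u². Any admissible α is ≤ 1 (rapidly oscillating u have ∫u²/∫(u')² → 0), and α = 1 would force 0 ≥ (1−c)∫u², impossible since c < 1; so 1−α > 0. By the sharp Poincaré inequality on H^1_0 of an interval of length L, ∫(u')² ≥ (π/L)²∫u² with equality for the first sine mode sin(π(x−x₀)/L) (x₀ the left endpoint), so the inequality holds for all u iff (1−α)(π/L)² ≥ α − c, i.e. α ≤ ((π/L)² + c)/((π/L)² + 1) = (1 + c(L/π)²)/(1 + (L/π)²). (Direct route, valid since c ≤ 0: Poincaré gives c∫u² ≥ c(L/π)²∫(u')², so a(u,u) ≥ (1 + c(L/π)²)∫(u')², while ||u||_{H^1}² ≤ (1 + (L/π)²)∫(u')²; dividing yields the same α.) With (π/L)² = 9*π^2 and c = -149/7, the largest admissible constant is α = ((π/L)² + c)/((π/L)² + 1).
Simplifying, α = (-149 + 63*π^2)/(7*(1 + 9*π^2)).


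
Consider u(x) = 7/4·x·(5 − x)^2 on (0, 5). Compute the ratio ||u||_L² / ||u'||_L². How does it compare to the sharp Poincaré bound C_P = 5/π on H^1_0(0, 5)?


||u||_L² / ||u'||_L² = 5*sqrt(14)/14 < C_P = 5/π.

u(x) = 7/4·x·(5 − x)^2, so u'(x) = 21*x^2/4 - 35*x + 175/4.
u(x) = 7/4·x·(5 − x)^2 vanishes at x = 0 and x = 5, so u ∈ H^1_0(0, 5). Differentiate via the product rule and integrate the resulting polynomials term by term.
  ∫_0^5 u² dx = ∫_0^5 (49*x^6/16 - 245*x^5/4 + 3675*x^4/8 - 6125*x^3/4 + 30625*x^2/16) dx. Term by term:
    ∫_0^5 49*x^6/16 dx = 546875/16;  ∫_0^5 -245*x^5/4 dx = -3828125/24;  ∫_0^5 3675*x^4/8 dx = 2296875/8;
    ∫_0^5 -6125*x^3/4 dx = -3828125/16;  ∫_0^5 30625*x^2/16 dx = 3828125/48.
  Sum: 546875/16 − 3828125/24 + 2296875/8 − 3828125/16 + 3828125/48 = 109375/48.
  ∫_0^5 (u')² dx = ∫_0^5 (441*x^4/16 - 735*x^3/2 + 13475*x^2/8 - 6125*x/2 + 30625/16) dx. Term by term:
    ∫_0^5 441*x^4/16 dx = 275625/16;  ∫_0^5 -735*x^3/2 dx = -459375/8;  ∫_0^5 13475*x^2/8 dx = 1684375/24;
    ∫_0^5 -6125*x/2 dx = -153125/4;  ∫_0^5 30625/16 dx = 153125/16.
  Sum: 275625/16 − 459375/8 + 1684375/24 − 153125/4 + 153125/16 = 30625/24.
∫_0^5 u² dx = 109375/48, so ||u||_L² = 125*sqrt(21)/12.
∫_0^5 (u')² dx = 30625/24, so ||u'||_L² = 175*sqrt(6)/12.
Ratio ||u||_L² / ||u'||_L² = 5*sqrt(14)/14.
Sharp Poincaré constant on H^1_0(0, 5) is C_P = L/π = 5/π, achieved by sin(π/5·x).
A polynomial bump cannot attain the sharp Poincaré constant (only the first sine eigenfunction does), so the ratio is strictly less than C_P, consistent with ||u||_L² ≤ C_P ||u'||_L².


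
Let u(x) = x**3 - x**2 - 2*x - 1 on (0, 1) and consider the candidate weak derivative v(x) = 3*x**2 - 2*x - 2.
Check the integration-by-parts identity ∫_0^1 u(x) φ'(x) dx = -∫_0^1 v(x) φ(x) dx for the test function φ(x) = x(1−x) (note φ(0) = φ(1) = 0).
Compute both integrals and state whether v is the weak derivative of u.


LHS = 7/20, RHS = 7/20. Yes, v = u' weakly.

u(x) = x**3 - x**2 - 2*x - 1, classical derivative u'(x) = 3*x**2 - 2*x - 2.
φ(x) = x(1−x), so φ'(x) = 1 - 2*x.
Note φ(0) = φ(1) = 0, so the boundary term u·φ vanishes.
LHS = ∫_0^1 u(x) φ'(x) dx = ∫_0^1 (-2*x^4 + 3*x^3 + 3*x^2 - 1) dx. Term by term:
  ∫_0^1 -2*x^4 dx = -2/5;  ∫_0^1 3*x^3 dx = 3/4;  ∫_0^1 3*x^2 dx = 1;
  ∫_0^1 -1 dx = -1.
Sum: -2/5 + 3/4 + 1 − 1 = 7/20.
So LHS = 7/20.
∫_0^1 v(x) φ(x) dx = ∫_0^1 (-3*x^4 + 5*x^3 - 2*x) dx. Term by term:
  ∫_0^1 -3*x^4 dx = -3/5;  ∫_0^1 5*x^3 dx = 5/4;  ∫_0^1 -2*x dx = -1.
Sum: -3/5 + 5/4 − 1 = -7/20.
So RHS = -∫_0^1 v(x) φ(x) dx = 7/20.
LHS = RHS, so the identity holds for this test φ.
Moreover u is smooth here and v(x) = u'(x) = 3*x**2 - 2*x - 2 pointwise, so the identity holds for every test function. Hence v is the weak derivative of u.


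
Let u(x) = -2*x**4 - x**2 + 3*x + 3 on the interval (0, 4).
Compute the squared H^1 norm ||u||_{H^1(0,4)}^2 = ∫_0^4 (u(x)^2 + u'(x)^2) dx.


||u||_{H^1}^2 = 84605672/315

The H^1 norm (squared) on an interval (0, L) is
  ||u||_{H^1}^2 = ∫_0^L u(x)^2 dx + ∫_0^L u'(x)^2 dx.
Compute u'(x) = -8*x**3 - 2*x + 3.
Then u(x)^2 = 4*x**8 + 4*x**6 - 12*x**5 - 11*x**4 - 6*x**3 + 3*x**2 + 18*x + 9 and u'(x)^2 = 64*x**6 + 32*x**4 - 48*x**3 + 4*x**2 - 12*x + 9.
Integrate each monomial from 0 to 4 using ∫_0^4 c·x^n dx = c·4^(n+1)/(n+1):
  ∫_0^4 u(x)^2 dx = ∫_0^4 (4*x^8 + 4*x^6 - 12*x^5 - 11*x^4 - 6*x^3 + 3*x^2 + 18*x + 9) dx. Term by term:
    ∫_0^4 4*x^8 dx = 1048576/9;  ∫_0^4 4*x^6 dx = 65536/7;  ∫_0^4 -12*x^5 dx = -8192;
    ∫_0^4 -11*x^4 dx = -11264/5;  ∫_0^4 -6*x^3 dx = -384;  ∫_0^4 3*x^2 dx = 64;
    ∫_0^4 18*x dx = 144;  ∫_0^4 9 dx = 36.
  Sum: 1048576/9 + 65536/7 − 8192 − 11264/5 − 384 + 64 + 144 + 36 = 36315068/315.
  ∫_0^4 u'(x)^2 dx = ∫_0^4 (64*x^6 + 32*x^4 - 48*x^3 + 4*x^2 - 12*x + 9) dx. Term by term:
    ∫_0^4 64*x^6 dx = 1048576/7;  ∫_0^4 32*x^4 dx = 32768/5;  ∫_0^4 -48*x^3 dx = -3072;
    ∫_0^4 4*x^2 dx = 256/3;  ∫_0^4 -12*x dx = -96;  ∫_0^4 9 dx = 36.
  Sum: 1048576/7 + 32768/5 − 3072 + 256/3 − 96 + 36 = 16096868/105.
Adding: ||u||_{H^1}^2 = 36315068/315 + 16096868/105 = 84605672/315.


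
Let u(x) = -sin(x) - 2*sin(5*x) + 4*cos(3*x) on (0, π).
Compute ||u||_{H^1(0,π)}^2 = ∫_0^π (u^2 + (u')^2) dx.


||u||_{H^1(0,π)}^2 = 133*π

u'(x) = -12*sin(3*x) - cos(x) - 10*cos(5*x).
Expand u² and (u')² and integrate term by term on (0, π), using: for integers n ≥ 1, ∫_0^π sin²(nx) dx = ∫_0^π cos²(nx) dx = π/2; for n ≠ n', ∫_0^π sin(nx)sin(n'x) dx = ∫_0^π cos(nx)cos(n'x) dx = 0; and by product-to-sum, ∫_0^π sin(nx)cos(n'x) dx = ½∫_0^π [sin((n+n')x) + sin((n−n')x)] dx, which is 0 when n+n' is even and 2n/(n²−n'²) when n+n' is odd (it need not vanish on (0, π)).
  u² squared terms: (-1)²·∫sin(x)² dx = 1·π/2 = π/2;  (-2)²·∫sin(5x)² dx = 4·π/2 = 2*π;  (4)²·∫cos(3x)² dx = 16·π/2 = 8*π.
  u² cross terms: 2·(-1)·(-2)·∫sin(x)·sin(5x) dx = 4·(0) = 0;  2·(-1)·(4)·∫sin(x)·cos(3x) dx = -8·(0) = 0;  2·(-2)·(4)·∫sin(5x)·cos(3x) dx = -16·(0) = 0.
  So ∫_0^π u² dx = π/2 + 2*π + 8*π + 0 + 0 + 0 = 21*π/2.
  (u')² squared terms: (-1)²·∫cos(x)² dx = 1·π/2 = π/2;  (-12)²·∫sin(3x)² dx = 144·π/2 = 72*π;  (-10)²·∫cos(5x)² dx = 100·π/2 = 50*π.
  (u')² cross terms: 2·(-1)·(-12)·∫cos(x)·sin(3x) dx = 24·(0) = 0;  2·(-1)·(-10)·∫cos(x)·cos(5x) dx = 20·(0) = 0;  2·(-12)·(-10)·∫sin(3x)·cos(5x) dx = 240·(0) = 0.
  So ∫_0^π (u')² dx = π/2 + 72*π + 50*π + 0 + 0 + 0 = 245*π/2.
||u||_{H^1}^2 = (21*π/2) + (245*π/2) = 133*π.


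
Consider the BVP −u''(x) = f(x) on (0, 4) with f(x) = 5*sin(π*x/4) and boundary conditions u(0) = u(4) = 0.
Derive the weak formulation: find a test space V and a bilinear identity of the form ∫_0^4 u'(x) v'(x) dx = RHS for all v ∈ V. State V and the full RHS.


V = H^1_0(0, 4) (so v(0) = v(4) = 0); weak form: ∫_0^4 u'v' dx = ∫_0^4 (5*sin(π*x/4)) v dx for all v ∈ V.

Multiply both sides by a test function v and integrate from 0 to 4:
  ∫_0^4 −u''(x) v(x) dx = ∫_0^4 f(x) v(x) dx.
Integrate the LHS by parts once:
  ∫_0^4 −u'' v dx = −[u'(x) v(x)]_0^4 + ∫_0^4 u'(x) v'(x) dx.
Thus ∫_0^4 u'(x) v'(x) dx = ∫_0^4 f(x) v(x) dx + [u'(x) v(x)]_0^4.
Choose V so that boundary terms are either known or forced to vanish.
u is Dirichlet: u(0) = u(4) = 0. Let V = H^1_0(0, 4); then v(0) = v(4) = 0, and [u' v]_0^4 = 0.
Weak formulation: find u (satisfying any essential BC) such that ∫_0^4 u'(x) v'(x) dx = ∫_0^4 f v dx for all v ∈ V.
Substituting f(x) = 5*sin(π*x/4), the right-hand side is ∫_0^4 (5*sin(π*x/4)) v dx.


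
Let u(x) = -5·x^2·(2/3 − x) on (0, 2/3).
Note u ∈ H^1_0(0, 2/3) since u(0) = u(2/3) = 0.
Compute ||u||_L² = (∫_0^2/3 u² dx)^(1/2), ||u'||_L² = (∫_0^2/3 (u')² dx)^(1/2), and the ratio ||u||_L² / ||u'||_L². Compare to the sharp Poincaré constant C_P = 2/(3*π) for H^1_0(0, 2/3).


||u||_L² / ||u'||_L² = sqrt(14)/21 < C_P = 2/(3*π).

u(x) = -5·x^2·(2/3 − x), so u'(x) = 5*x*(9*x - 4)/3.
u(x) = -5·x^2·(2/3 − x) vanishes at x = 0 and x = 2/3, so u ∈ H^1_0(0, 2/3). Differentiate via the product rule and integrate the resulting polynomials term by term.
  ∫_0^2/3 u² dx = ∫_0^2/3 (25*x^6 - 100*x^5/3 + 100*x^4/9) dx. Term by term:
    ∫_0^2/3 25*x^6 dx = 3200/15309;  ∫_0^2/3 -100*x^5/3 dx = -3200/6561;  ∫_0^2/3 100*x^4/9 dx = 640/2187.
  Sum: 3200/15309 − 3200/6561 + 640/2187 = 640/45927.
  ∫_0^2/3 (u')² dx = ∫_0^2/3 (225*x^4 - 200*x^3 + 400*x^2/9) dx. Term by term:
    ∫_0^2/3 225*x^4 dx = 160/27;  ∫_0^2/3 -200*x^3 dx = -800/81;  ∫_0^2/3 400*x^2/9 dx = 3200/729.
  Sum: 160/27 − 800/81 + 3200/729 = 320/729.
∫_0^2/3 u² dx = 640/45927, so ||u||_L² = 8*sqrt(70)/567.
∫_0^2/3 (u')² dx = 320/729, so ||u'||_L² = 8*sqrt(5)/27.
Ratio ||u||_L² / ||u'||_L² = sqrt(14)/21.
Sharp Poincaré constant on H^1_0(0, 2/3) is C_P = L/π = 2/(3*π), achieved by sin(3*π/2·x).
A polynomial bump cannot attain the sharp Poincaré constant (only the first sine eigenfunction does), so the ratio is strictly less than C_P, consistent with ||u||_L² ≤ C_P ||u'||_L².


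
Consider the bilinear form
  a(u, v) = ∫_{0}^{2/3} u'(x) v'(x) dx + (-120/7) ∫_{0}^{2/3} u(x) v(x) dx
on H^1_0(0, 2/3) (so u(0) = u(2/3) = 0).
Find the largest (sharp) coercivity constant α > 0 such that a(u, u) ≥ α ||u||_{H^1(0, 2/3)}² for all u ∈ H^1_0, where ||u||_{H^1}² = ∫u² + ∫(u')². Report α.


α = 3*(-160 + 21*π^2)/(7*(4 + 9*π^2))

Coercivity of a(·,·) on H^1_0(0, 2/3) means a(u, u) ≥ α ||u||_{H^1}² for every u ∈ H^1_0.
The interval has length L = 2/3, and Poincaré/coercivity depend only on L. Here a(u, u) = ∫(u')² + (-120/7)·∫u².
Here c = -120/7 < 0 with |c| < (π/L)² = 9*π^2/4, so coercivity still holds. The condition a(u,u) ≥ α||u||_{H^1}² reads (1−α)∫(u')² ≥ (α−c)∫u². Any admissible α is ≤ 1 (rapidly oscillating u have ∫u²/∫(u')² → 0), and α = 1 would force 0 ≥ (1−c)∫u², impossible since c < 1; so 1−α > 0. By the sharp Poincaré inequality on H^1_0 of an interval of length L, ∫(u')² ≥ (π/L)²∫u² with equality for the first sine mode sin(π(x−x₀)/L) (x₀ the left endpoint), so the inequality holds for all u iff (1−α)(π/L)² ≥ α − c, i.e. α ≤ ((π/L)² + c)/((π/L)² + 1) = (1 + c(L/π)²)/(1 + (L/π)²). (Direct route, valid since c ≤ 0: Poincaré gives c∫u² ≥ c(L/π)²∫(u')², so a(u,u) ≥ (1 + c(L/π)²)∫(u')², while ||u||_{H^1}² ≤ (1 + (L/π)²)∫(u')²; dividing yields the same α.) With (π/L)² = 9*π^2/4 and c = -120/7, the largest admissible constant is α = ((π/L)² + c)/((π/L)² + 1).
Simplifying, α = 3*(-160 + 21*π^2)/(7*(4 + 9*π^2)).
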